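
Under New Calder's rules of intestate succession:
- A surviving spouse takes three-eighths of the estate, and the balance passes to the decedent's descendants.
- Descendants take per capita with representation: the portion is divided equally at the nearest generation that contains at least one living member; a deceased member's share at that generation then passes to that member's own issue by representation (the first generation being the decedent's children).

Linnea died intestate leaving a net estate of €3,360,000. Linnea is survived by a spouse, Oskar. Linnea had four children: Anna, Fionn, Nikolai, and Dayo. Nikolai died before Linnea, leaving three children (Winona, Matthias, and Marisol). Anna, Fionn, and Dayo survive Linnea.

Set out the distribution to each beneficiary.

Oskar takes three-eighths of €3,360,000 = €1,260,000. The remaining €2,100,000 passes to the descendants.
The descendants' portion (€2,100,000) is divided into 4 shares of €525,000: Anna, Fionn, and Dayo each take €525,000; Nikolai's €525,000 share passes to Nikolai's issue.
Nikolai's share (€525,000) is divided into 3 shares of €175,000: Winona, Matthias, and Marisol each take €175,000.

Oskar: €1,260,000; Anna: €525,000; Fionn: €525,000; Winona: €175,000; Matthias: €175,000; Marisol: €175,000; Dayo: €525,000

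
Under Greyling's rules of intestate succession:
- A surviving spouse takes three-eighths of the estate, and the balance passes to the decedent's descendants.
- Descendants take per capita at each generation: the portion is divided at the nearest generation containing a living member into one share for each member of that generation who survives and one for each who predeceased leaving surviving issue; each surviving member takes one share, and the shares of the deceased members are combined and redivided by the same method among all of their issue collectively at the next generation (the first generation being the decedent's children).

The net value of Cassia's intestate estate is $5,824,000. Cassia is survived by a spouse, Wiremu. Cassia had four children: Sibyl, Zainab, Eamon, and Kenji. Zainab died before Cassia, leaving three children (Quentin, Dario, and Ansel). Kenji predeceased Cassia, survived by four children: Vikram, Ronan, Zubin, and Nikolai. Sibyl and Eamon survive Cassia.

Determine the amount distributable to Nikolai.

Nikolai receives $260,000.

Wiremu takes three-eighths of $5,824,000 = $2,184,000. The remaining $3,640,000 passes to the descendants.
The descendants' portion ($3,640,000) is divided at the children's generation into 4 shares of $910,000. Sibyl and Eamon each take $910,000. The 2 shares of the deceased (Zainab and Kenji) are combined into a pool of $1,820,000.
That pool ($1,820,000) is divided at the grandchildren's generation equally among Quentin, Dario, Ansel, Vikram, Ronan, Zubin, and Nikolai: $260,000 each.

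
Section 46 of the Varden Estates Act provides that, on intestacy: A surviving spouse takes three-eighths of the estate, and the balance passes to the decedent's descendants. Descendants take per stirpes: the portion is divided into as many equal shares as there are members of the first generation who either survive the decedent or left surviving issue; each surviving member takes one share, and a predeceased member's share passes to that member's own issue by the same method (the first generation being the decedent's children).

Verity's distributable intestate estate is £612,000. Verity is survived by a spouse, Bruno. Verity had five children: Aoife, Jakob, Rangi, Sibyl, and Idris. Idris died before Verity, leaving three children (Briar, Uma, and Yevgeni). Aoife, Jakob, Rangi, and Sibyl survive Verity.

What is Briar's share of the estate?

Briar receives £25,500.

Bruno takes three-eighths of £612,000 = £229,500. The remaining £382,500 passes to the descendants.
The descendants' portion (£382,500) is divided into 5 shares of £76,500: Aoife, Jakob, Rangi, and Sibyl each take £76,500; Idris's £76,500 share passes to Idris's issue.
Idris's share (£76,500) is divided into 3 shares of £25,500: Briar, Uma, and Yevgeni each take £25,500.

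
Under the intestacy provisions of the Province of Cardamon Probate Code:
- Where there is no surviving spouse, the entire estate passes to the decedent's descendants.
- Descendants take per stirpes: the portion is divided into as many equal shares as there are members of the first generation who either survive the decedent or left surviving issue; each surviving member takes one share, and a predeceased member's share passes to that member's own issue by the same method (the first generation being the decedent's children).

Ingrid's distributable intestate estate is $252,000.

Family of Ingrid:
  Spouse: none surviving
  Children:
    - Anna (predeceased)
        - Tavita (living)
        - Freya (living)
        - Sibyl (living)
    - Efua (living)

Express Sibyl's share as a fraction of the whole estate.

Sibyl receives 1/6 of the estate.

The entire $252,000 passes to the descendants.
That amount ($252,000) is divided into 2 shares of $126,000: Efua takes $126,000; Anna's $126,000 share passes to Anna's issue.
Anna's share ($126,000) is divided into 3 shares of $42,000: Tavita, Freya, and Sibyl each take $42,000.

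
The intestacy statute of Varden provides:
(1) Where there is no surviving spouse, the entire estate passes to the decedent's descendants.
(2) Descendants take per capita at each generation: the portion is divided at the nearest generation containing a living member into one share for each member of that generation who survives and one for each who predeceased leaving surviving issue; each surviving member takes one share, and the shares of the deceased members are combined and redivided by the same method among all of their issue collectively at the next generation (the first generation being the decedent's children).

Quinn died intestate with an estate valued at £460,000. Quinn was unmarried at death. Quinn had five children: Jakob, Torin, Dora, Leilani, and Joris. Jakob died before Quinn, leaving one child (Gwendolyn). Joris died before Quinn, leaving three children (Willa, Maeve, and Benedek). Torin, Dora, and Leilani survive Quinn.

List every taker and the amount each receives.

The entire £460,000 passes to the descendants.
That amount (£460,000) is divided at the children's generation into 5 shares of £92,000. Torin, Dora, and Leilani each take £92,000. The 2 shares of the deceased (Jakob and Joris) are combined into a pool of £184,000.
That pool (£184,000) is divided at the grandchildren's generation equally among Gwendolyn, Willa, Maeve, and Benedek: £46,000 each.

Gwendolyn: £46,000; Torin: £92,000; Dora: £92,000; Leilani: £92,000; Willa: £46,000; Maeve: £46,000; Benedek: £46,000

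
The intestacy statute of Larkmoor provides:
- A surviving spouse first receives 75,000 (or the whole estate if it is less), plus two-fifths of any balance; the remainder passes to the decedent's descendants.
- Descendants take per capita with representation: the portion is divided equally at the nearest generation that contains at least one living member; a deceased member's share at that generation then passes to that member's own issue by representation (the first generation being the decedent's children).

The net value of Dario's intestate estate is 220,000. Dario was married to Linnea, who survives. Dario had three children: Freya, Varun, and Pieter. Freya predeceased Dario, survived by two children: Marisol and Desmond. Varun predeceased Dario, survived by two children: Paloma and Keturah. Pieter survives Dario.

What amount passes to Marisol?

Linnea first takes 75,000, leaving a balance of 145,000. Linnea then takes two-fifths of the balance (58,000), for a total of 133,000. The remaining 87,000 passes to the descendants.
The descendants' portion (87,000) is divided into 3 shares of 29,000: Pieter takes 29,000; Freya's 29,000 share passes to Freya's issue; Varun's 29,000 share passes to Varun's issue.
Freya's share (29,000) is divided into 2 shares of 14,500: Marisol and Desmond each take 14,500.
Varun's share (29,000) is divided into 2 shares of 14,500: Paloma and Keturah each take 14,500.

Marisol receives 14,500.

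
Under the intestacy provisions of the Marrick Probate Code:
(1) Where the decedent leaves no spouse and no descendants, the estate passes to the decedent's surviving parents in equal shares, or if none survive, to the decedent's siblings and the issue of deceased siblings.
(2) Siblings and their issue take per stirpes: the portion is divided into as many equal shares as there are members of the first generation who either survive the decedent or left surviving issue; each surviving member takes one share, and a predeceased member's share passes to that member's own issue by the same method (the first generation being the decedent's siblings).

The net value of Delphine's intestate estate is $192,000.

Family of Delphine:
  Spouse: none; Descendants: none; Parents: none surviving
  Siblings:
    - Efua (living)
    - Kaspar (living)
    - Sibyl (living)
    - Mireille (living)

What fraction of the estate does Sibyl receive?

The entire $192,000 passes to the siblings and their issue.
That amount ($192,000) is divided into 4 shares of $48,000: Efua, Kaspar, Sibyl, and Mireille each take $48,000.

Sibyl receives 1/4 of the estate.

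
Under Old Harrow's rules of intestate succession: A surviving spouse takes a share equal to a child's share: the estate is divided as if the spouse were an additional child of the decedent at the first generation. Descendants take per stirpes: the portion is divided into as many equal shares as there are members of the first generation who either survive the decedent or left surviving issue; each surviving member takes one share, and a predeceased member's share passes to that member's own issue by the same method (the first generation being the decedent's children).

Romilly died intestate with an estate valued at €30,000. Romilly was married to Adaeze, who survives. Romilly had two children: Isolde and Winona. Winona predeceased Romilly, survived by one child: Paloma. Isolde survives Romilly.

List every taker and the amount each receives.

Adaeze: €10,000; Isolde: €10,000; Paloma: €10,000

The spouse counts as an additional share at the children's level, so there are 3 primary shares of €10,000. Adaeze takes one such share (€10,000).
The children's combined portion (€20,000) is divided into 2 shares of €10,000: Isolde takes €10,000; Winona's €10,000 share passes to Winona's issue.
Winona's share (€10,000) passes entirely to Paloma.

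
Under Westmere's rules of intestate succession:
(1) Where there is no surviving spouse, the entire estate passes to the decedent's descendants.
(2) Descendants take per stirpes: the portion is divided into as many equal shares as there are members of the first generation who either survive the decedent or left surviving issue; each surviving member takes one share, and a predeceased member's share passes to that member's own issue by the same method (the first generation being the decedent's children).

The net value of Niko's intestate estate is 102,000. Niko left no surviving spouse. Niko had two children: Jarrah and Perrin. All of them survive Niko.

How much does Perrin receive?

Perrin receives 51,000.

The entire 102,000 passes to the descendants.
That amount (102,000) is divided into 2 shares of 51,000: Jarrah and Perrin each take 51,000.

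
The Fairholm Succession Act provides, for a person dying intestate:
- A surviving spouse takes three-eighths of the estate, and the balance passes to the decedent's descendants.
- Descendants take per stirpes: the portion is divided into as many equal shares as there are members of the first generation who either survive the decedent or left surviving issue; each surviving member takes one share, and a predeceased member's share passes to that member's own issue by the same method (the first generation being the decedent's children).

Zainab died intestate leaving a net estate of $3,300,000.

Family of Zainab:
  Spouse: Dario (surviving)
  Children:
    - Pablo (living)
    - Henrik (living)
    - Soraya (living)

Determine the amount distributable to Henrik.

Henrik receives $687,500.

Dario takes three-eighths of $3,300,000 = $1,237,500. The remaining $2,062,500 passes to the descendants.
The descendants' portion ($2,062,500) is divided into 3 shares of $687,500: Pablo, Henrik, and Soraya each take $687,500.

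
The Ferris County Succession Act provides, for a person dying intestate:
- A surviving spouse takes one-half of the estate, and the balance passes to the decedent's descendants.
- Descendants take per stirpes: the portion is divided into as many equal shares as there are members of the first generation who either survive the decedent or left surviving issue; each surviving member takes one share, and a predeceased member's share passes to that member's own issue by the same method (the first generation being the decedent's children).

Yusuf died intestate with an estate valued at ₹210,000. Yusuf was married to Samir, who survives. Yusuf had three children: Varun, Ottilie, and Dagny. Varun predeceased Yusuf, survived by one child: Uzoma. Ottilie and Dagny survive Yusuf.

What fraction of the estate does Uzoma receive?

Uzoma receives 1/6 of the estate.

Samir takes one-half of ₹210,000 = ₹105,000. The remaining ₹105,000 passes to the descendants.
The descendants' portion (₹105,000) is divided into 3 shares of ₹35,000: Ottilie and Dagny each take ₹35,000; Varun's ₹35,000 share passes to Varun's issue.
Varun's share (₹35,000) passes entirely to Uzoma.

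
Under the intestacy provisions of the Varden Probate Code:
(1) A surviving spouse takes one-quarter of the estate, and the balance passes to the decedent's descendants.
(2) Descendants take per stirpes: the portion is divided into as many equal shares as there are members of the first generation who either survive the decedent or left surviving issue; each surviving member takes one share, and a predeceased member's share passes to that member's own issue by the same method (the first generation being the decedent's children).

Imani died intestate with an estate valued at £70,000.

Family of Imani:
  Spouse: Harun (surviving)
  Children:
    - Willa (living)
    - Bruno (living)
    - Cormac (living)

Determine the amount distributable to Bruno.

Bruno receives £17,500.

Harun takes one-quarter of £70,000 = £17,500. The remaining £52,500 passes to the descendants.
The descendants' portion (£52,500) is divided into 3 shares of £17,500: Willa, Bruno, and Cormac each take £17,500.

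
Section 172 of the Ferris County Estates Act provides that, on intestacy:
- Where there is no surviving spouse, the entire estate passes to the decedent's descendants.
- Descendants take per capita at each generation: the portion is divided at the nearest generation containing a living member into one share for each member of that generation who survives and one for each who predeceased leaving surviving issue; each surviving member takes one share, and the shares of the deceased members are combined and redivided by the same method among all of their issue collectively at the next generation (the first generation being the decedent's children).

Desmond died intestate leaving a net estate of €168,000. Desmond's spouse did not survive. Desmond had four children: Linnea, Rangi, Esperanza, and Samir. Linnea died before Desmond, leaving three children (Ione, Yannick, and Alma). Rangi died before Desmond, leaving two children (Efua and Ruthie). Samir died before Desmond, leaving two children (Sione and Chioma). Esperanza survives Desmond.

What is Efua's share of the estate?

The entire €168,000 passes to the descendants.
That amount (€168,000) is divided at the children's generation into 4 shares of €42,000. Esperanza takes €42,000. The 3 shares of the deceased (Linnea, Rangi, and Samir) are combined into a pool of €126,000.
That pool (€126,000) is divided at the grandchildren's generation equally among Ione, Yannick, Alma, Efua, Ruthie, Sione, and Chioma: €18,000 each.

Efua receives €18,000.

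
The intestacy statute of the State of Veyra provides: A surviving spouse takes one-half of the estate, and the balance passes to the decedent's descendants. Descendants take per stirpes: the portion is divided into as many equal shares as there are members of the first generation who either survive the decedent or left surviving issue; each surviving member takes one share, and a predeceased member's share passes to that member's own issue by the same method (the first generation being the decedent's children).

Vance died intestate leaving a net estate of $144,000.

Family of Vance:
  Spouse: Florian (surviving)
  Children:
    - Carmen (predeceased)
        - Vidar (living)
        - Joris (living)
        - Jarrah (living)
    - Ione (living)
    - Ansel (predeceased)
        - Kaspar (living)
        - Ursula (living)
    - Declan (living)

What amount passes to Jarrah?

Jarrah receives $6,000.

Florian takes one-half of $144,000 = $72,000. The remaining $72,000 passes to the descendants.
The descendants' portion ($72,000) is divided into 4 shares of $18,000: Ione and Declan each take $18,000; Carmen's $18,000 share passes to Carmen's issue; Ansel's $18,000 share passes to Ansel's issue.
Carmen's share ($18,000) is divided into 3 shares of $6,000: Vidar, Joris, and Jarrah each take $6,000.
Ansel's share ($18,000) is divided into 2 shares of $9,000: Kaspar and Ursula each take $9,000.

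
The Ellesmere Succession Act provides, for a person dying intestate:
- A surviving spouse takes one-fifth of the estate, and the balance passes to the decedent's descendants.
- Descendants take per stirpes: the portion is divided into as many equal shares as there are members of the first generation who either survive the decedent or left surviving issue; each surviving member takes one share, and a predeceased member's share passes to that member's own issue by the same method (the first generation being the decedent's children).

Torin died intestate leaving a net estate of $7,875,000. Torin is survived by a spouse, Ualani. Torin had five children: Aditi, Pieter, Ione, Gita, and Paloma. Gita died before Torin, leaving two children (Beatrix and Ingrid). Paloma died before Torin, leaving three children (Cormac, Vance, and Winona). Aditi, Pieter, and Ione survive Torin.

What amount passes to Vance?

Vance receives $420,000.

Ualani takes one-fifth of $7,875,000 = $1,575,000. The remaining $6,300,000 passes to the descendants.
The descendants' portion ($6,300,000) is divided into 5 shares of $1,260,000: Aditi, Pieter, and Ione each take $1,260,000; Gita's $1,260,000 share passes to Gita's issue; Paloma's $1,260,000 share passes to Paloma's issue.
Gita's share ($1,260,000) is divided into 2 shares of $630,000: Beatrix and Ingrid each take $630,000.
Paloma's share ($1,260,000) is divided into 3 shares of $420,000: Cormac, Vance, and Winona each take $420,000.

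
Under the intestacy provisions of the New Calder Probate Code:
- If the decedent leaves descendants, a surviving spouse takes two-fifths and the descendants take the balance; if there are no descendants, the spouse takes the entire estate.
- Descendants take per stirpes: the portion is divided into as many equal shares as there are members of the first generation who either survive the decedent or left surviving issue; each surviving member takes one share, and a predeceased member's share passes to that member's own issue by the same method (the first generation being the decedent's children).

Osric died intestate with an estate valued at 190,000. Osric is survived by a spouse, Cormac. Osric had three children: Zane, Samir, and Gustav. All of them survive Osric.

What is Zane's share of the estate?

Zane receives 38,000.

Cormac takes two-fifths of 190,000 = 76,000. The remaining 114,000 passes to the descendants.
The descendants' portion (114,000) is divided into 3 shares of 38,000: Zane, Samir, and Gustav each take 38,000.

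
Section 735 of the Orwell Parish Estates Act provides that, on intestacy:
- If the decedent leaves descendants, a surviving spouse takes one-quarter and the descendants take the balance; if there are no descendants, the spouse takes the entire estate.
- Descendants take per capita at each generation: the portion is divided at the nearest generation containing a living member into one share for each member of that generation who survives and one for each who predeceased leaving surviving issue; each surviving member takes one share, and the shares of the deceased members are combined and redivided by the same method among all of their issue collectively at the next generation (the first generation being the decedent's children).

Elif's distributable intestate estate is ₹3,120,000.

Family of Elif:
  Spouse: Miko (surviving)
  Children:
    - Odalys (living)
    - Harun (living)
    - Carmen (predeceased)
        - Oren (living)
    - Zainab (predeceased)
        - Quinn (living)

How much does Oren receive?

Oren receives ₹585,000.

Miko takes one-quarter of ₹3,120,000 = ₹780,000. The remaining ₹2,340,000 passes to the descendants.
The descendants' portion (₹2,340,000) is divided at the children's generation into 4 shares of ₹585,000. Odalys and Harun each take ₹585,000. The 2 shares of the deceased (Carmen and Zainab) are combined into a pool of ₹1,170,000.
That pool (₹1,170,000) is divided at the grandchildren's generation equally among Oren and Quinn: ₹585,000 each.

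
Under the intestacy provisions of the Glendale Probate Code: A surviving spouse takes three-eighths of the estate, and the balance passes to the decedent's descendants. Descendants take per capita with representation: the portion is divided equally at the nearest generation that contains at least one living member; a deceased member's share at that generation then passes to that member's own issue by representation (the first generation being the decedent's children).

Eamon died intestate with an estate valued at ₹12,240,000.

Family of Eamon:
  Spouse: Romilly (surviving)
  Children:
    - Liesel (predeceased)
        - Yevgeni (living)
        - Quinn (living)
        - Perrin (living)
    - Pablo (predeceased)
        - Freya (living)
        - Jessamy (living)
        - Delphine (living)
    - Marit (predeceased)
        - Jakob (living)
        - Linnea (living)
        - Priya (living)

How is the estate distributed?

Romilly takes three-eighths of ₹12,240,000 = ₹4,590,000. The remaining ₹7,650,000 passes to the descendants.
No child survives, so the initial division is made at the grandchildren's generation.
The descendants' portion (₹7,650,000) is divided into 9 shares of ₹850,000: Yevgeni, Quinn, Perrin, Freya, Jessamy, Delphine, Jakob, Linnea, and Priya each take ₹850,000.

Romilly: ₹4,590,000; Yevgeni: ₹850,000; Quinn: ₹850,000; Perrin: ₹850,000; Freya: ₹850,000; Jessamy: ₹850,000; Delphine: ₹850,000; Jakob: ₹850,000; Linnea: ₹850,000; Priya: ₹850,000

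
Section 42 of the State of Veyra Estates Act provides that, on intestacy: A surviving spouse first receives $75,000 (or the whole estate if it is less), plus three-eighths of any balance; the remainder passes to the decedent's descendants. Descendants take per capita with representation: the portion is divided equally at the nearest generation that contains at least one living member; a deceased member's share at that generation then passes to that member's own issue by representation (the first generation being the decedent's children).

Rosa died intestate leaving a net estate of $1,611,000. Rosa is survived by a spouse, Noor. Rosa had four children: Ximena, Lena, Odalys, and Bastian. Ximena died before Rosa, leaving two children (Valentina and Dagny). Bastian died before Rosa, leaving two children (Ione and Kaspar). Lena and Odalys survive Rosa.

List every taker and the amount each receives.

Noor: $651,000; Valentina: $120,000; Dagny: $120,000; Lena: $240,000; Odalys: $240,000; Ione: $120,000; Kaspar: $120,000

Noor first takes $75,000, leaving a balance of $1,536,000. Noor then takes three-eighths of the balance ($576,000), for a total of $651,000. The remaining $960,000 passes to the descendants.
The descendants' portion ($960,000) is divided into 4 shares of $240,000: Lena and Odalys each take $240,000; Ximena's $240,000 share passes to Ximena's issue; Bastian's $240,000 share passes to Bastian's issue.
Ximena's share ($240,000) is divided into 2 shares of $120,000: Valentina and Dagny each take $120,000.
Bastian's share ($240,000) is divided into 2 shares of $120,000: Ione and Kaspar each take $120,000.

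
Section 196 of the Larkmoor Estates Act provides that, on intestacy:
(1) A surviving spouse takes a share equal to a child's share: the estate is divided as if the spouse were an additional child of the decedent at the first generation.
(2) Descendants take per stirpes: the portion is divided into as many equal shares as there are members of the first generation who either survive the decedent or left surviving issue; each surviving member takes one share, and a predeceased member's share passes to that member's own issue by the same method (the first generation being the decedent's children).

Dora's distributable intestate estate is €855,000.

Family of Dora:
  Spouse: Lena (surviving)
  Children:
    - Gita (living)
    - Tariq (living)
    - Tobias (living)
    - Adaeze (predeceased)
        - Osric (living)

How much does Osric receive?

Osric receives €171,000.

The spouse counts as an additional share at the children's level, so there are 5 primary shares of €171,000. Lena takes one such share (€171,000).
The children's combined portion (€684,000) is divided into 4 shares of €171,000: Gita, Tariq, and Tobias each take €171,000; Adaeze's €171,000 share passes to Adaeze's issue.
Adaeze's share (€171,000) passes entirely to Osric.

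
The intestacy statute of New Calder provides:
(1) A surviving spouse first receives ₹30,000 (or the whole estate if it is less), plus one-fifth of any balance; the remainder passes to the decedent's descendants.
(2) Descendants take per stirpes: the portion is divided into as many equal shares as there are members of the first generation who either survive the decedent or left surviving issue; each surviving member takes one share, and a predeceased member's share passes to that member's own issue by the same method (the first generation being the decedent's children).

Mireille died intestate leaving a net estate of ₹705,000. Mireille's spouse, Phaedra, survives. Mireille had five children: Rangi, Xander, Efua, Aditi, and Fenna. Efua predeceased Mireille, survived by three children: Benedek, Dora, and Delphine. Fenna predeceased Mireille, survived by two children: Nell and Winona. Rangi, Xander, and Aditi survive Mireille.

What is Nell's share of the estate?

Nell receives ₹54,000.

Phaedra first takes ₹30,000, leaving a balance of ₹675,000. Phaedra then takes one-fifth of the balance (₹135,000), for a total of ₹165,000. The remaining ₹540,000 passes to the descendants.
The descendants' portion (₹540,000) is divided into 5 shares of ₹108,000: Rangi, Xander, and Aditi each take ₹108,000; Efua's ₹108,000 share passes to Efua's issue; Fenna's ₹108,000 share passes to Fenna's issue.
Efua's share (₹108,000) is divided into 3 shares of ₹36,000: Benedek, Dora, and Delphine each take ₹36,000.
Fenna's share (₹108,000) is divided into 2 shares of ₹54,000: Nell and Winona each take ₹54,000.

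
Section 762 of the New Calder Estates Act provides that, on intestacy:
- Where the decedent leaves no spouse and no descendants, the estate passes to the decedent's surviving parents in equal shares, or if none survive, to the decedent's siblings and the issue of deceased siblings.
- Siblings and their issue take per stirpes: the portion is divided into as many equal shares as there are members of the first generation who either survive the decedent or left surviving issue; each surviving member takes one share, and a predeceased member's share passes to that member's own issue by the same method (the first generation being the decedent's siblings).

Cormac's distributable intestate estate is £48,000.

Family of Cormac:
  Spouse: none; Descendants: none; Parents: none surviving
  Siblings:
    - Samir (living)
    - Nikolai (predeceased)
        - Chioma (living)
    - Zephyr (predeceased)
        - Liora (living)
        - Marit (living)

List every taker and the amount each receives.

The entire £48,000 passes to the siblings and their issue.
That amount (£48,000) is divided into 3 shares of £16,000: Samir takes £16,000; Nikolai's £16,000 share passes to Nikolai's issue; Zephyr's £16,000 share passes to Zephyr's issue.
Nikolai's share (£16,000) passes entirely to Chioma.
Zephyr's share (£16,000) is divided into 2 shares of £8,000: Liora and Marit each take £8,000.

Samir: £16,000; Chioma: £16,000; Liora: £8,000; Marit: £8,000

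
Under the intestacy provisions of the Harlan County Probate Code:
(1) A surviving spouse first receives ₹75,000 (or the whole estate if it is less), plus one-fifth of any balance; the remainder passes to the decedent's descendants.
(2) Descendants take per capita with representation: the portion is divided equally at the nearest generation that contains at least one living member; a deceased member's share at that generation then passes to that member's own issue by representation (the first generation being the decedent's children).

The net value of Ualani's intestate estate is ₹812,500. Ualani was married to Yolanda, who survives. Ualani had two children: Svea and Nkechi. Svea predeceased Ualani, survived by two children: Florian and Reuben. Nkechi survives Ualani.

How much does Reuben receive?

Reuben receives ₹147,500.

Yolanda first takes ₹75,000, leaving a balance of ₹737,500. Yolanda then takes one-fifth of the balance (₹147,500), for a total of ₹222,500. The remaining ₹590,000 passes to the descendants.
The descendants' portion (₹590,000) is divided into 2 shares of ₹295,000: Nkechi takes ₹295,000; Svea's ₹295,000 share passes to Svea's issue.
Svea's share (₹295,000) is divided into 2 shares of ₹147,500: Florian and Reuben each take ₹147,500.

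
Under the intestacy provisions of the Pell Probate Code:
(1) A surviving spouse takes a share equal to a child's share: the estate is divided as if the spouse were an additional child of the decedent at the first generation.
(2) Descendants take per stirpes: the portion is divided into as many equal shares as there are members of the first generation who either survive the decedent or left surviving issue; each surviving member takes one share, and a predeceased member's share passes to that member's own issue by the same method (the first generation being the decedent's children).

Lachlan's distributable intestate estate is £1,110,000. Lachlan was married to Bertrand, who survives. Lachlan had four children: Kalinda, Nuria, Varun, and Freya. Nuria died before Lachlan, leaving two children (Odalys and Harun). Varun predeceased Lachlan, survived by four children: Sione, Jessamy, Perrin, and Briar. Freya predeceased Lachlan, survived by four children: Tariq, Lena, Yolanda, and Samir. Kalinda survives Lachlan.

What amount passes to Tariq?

The spouse counts as an additional share at the children's level, so there are 5 primary shares of £222,000. Bertrand takes one such share (£222,000).
The children's combined portion (£888,000) is divided into 4 shares of £222,000: Kalinda takes £222,000; Nuria's £222,000 share passes to Nuria's issue; Varun's £222,000 share passes to Varun's issue; Freya's £222,000 share passes to Freya's issue.
Nuria's share (£222,000) is divided into 2 shares of £111,000: Odalys and Harun each take £111,000.
Varun's share (£222,000) is divided into 4 shares of £55,500: Sione, Jessamy, Perrin, and Briar each take £55,500.
Freya's share (£222,000) is divided into 4 shares of £55,500: Tariq, Lena, Yolanda, and Samir each take £55,500.

Tariq receives £55,500.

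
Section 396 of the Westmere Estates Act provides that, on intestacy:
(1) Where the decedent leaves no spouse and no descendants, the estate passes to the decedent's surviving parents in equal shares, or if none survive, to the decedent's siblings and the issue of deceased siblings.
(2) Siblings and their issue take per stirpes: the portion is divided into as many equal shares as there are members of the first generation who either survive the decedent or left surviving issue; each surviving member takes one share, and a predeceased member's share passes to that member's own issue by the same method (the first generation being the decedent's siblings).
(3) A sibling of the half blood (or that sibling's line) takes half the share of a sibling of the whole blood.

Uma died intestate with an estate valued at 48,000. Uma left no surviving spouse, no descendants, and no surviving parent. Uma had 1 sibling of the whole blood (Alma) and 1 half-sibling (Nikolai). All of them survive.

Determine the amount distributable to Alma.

Alma receives 32,000.

The entire 48,000 passes to the siblings and their issue.
Counting each half-blood sibling's line as half a unit, there are 3/2 units in 48,000, so one unit is 32,000. Whole-blood lines (Alma) take 32,000 each; half-blood lines (Nikolai) take 16,000 each.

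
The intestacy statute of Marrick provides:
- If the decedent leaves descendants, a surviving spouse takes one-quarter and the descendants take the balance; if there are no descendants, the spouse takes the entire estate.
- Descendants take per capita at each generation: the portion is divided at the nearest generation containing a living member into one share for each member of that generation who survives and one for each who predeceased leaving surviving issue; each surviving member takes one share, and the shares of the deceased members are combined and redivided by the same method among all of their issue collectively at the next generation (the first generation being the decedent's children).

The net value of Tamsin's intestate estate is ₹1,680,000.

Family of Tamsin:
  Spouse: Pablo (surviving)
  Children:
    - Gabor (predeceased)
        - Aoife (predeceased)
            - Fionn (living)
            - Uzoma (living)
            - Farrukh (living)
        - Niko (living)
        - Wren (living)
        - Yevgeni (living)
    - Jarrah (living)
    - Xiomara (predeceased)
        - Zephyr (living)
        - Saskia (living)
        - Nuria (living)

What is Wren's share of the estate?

Wren receives ₹120,000.

Pablo takes one-quarter of ₹1,680,000 = ₹420,000. The remaining ₹1,260,000 passes to the descendants.
The descendants' portion (₹1,260,000) is divided at the children's generation into 3 shares of ₹420,000. Jarrah takes ₹420,000. The 2 shares of the deceased (Gabor and Xiomara) are combined into a pool of ₹840,000.
That pool (₹840,000) is divided at the grandchildren's generation into 7 shares of ₹120,000. Niko, Wren, Yevgeni, Zephyr, Saskia, and Nuria each take ₹120,000. The remaining share for the deceased Aoife (₹120,000) is carried to the next generation.
That pool (₹120,000) is divided at the great-grandchildren's generation equally among Fionn, Uzoma, and Farrukh: ₹40,000 each.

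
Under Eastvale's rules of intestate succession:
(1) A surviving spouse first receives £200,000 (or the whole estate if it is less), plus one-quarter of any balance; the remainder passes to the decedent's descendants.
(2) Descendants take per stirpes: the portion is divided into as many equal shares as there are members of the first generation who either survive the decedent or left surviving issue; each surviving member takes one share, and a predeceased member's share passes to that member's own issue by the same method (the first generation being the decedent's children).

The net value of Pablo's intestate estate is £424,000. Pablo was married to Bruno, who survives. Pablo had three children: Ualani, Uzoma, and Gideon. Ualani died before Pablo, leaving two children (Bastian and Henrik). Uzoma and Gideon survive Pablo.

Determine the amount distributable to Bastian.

Bastian receives £28,000.

Bruno first takes £200,000, leaving a balance of £224,000. Bruno then takes one-quarter of the balance (£56,000), for a total of £256,000. The remaining £168,000 passes to the descendants.
The descendants' portion (£168,000) is divided into 3 shares of £56,000: Uzoma and Gideon each take £56,000; Ualani's £56,000 share passes to Ualani's issue.
Ualani's share (£56,000) is divided into 2 shares of £28,000: Bastian and Henrik each take £28,000.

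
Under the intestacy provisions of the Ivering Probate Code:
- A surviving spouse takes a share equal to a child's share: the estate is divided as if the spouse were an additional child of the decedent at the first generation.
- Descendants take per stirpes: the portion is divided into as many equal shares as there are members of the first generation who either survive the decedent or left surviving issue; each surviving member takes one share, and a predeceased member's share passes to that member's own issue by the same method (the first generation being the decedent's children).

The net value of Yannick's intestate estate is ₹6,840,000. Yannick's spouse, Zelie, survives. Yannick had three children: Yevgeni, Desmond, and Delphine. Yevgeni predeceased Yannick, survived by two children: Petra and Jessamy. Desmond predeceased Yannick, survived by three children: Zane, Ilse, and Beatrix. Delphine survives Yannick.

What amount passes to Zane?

Zane receives ₹570,000.

The spouse counts as an additional share at the children's level, so there are 4 primary shares of ₹1,710,000. Zelie takes one such share (₹1,710,000).
The children's combined portion (₹5,130,000) is divided into 3 shares of ₹1,710,000: Delphine takes ₹1,710,000; Yevgeni's ₹1,710,000 share passes to Yevgeni's issue; Desmond's ₹1,710,000 share passes to Desmond's issue.
Yevgeni's share (₹1,710,000) is divided into 2 shares of ₹855,000: Petra and Jessamy each take ₹855,000.
Desmond's share (₹1,710,000) is divided into 3 shares of ₹570,000: Zane, Ilse, and Beatrix each take ₹570,000.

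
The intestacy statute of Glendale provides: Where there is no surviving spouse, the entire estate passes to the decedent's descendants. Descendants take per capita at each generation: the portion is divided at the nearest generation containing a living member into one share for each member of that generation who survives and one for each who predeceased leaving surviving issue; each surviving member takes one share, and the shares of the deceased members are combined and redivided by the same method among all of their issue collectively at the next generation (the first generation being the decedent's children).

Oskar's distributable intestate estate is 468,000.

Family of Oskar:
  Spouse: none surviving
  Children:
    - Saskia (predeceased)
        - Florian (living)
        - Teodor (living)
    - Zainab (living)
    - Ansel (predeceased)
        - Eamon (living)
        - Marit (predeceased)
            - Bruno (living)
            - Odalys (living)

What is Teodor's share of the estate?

Teodor receives 78,000.

The entire 468,000 passes to the descendants.
That amount (468,000) is divided at the children's generation into 3 shares of 156,000. Zainab takes 156,000. The 2 shares of the deceased (Saskia and Ansel) are combined into a pool of 312,000.
That pool (312,000) is divided at the grandchildren's generation into 4 shares of 78,000. Florian, Teodor, and Eamon each take 78,000. The remaining share for the deceased Marit (78,000) is carried to the next generation.
That pool (78,000) is divided at the great-grandchildren's generation equally among Bruno and Odalys: 39,000 each.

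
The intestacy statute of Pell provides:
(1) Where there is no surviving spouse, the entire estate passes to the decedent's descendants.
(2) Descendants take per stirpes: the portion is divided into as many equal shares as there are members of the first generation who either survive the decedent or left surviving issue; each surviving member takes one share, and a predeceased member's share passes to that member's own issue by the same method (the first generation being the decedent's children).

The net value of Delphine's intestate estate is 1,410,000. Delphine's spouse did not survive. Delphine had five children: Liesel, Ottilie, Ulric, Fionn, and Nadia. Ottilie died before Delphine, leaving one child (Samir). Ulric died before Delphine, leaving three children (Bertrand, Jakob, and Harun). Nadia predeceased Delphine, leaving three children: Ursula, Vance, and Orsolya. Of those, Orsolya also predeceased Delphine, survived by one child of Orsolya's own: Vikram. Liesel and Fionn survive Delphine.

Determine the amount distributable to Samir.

Samir receives 282,000.

The entire 1,410,000 passes to the descendants.
That amount (1,410,000) is divided into 5 shares of 282,000: Liesel and Fionn each take 282,000; Ottilie's 282,000 share passes to Ottilie's issue; Ulric's 282,000 share passes to Ulric's issue; Nadia's 282,000 share passes to Nadia's issue.
Ottilie's share (282,000) passes entirely to Samir.
Ulric's share (282,000) is divided into 3 shares of 94,000: Bertrand, Jakob, and Harun each take 94,000.
Nadia's share (282,000) is divided into 3 shares of 94,000: Ursula and Vance each take 94,000; Orsolya's 94,000 share passes to Orsolya's issue.
Orsolya's share (94,000) passes entirely to Vikram.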